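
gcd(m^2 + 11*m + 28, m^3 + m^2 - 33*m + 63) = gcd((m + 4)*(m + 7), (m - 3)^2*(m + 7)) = m + 7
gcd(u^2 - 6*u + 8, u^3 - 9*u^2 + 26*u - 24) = u^2 - 6*u + 8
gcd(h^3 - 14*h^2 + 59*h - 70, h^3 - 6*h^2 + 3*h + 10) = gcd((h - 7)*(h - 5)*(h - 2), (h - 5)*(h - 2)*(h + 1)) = h^2 - 7*h + 10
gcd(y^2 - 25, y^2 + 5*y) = y + 5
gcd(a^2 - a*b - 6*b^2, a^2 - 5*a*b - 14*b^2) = a + 2*b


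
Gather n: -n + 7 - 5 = 2 - n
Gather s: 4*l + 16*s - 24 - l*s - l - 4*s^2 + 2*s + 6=3*l - 4*s^2 + s*(18 - l) - 18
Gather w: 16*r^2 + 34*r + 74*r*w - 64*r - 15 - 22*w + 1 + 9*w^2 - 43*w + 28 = 16*r^2 - 30*r + 9*w^2 + w*(74*r - 65) + 14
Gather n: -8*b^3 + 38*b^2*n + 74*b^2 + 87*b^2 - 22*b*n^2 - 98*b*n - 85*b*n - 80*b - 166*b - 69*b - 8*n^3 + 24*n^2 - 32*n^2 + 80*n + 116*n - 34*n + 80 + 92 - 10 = -8*b^3 + 161*b^2 - 315*b - 8*n^3 + n^2*(-22*b - 8) + n*(38*b^2 - 183*b + 162) + 162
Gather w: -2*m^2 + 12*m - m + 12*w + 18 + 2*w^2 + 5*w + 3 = -2*m^2 + 11*m + 2*w^2 + 17*w + 21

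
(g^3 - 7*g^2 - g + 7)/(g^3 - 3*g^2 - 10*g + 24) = (g^3 - 7*g^2 - g + 7)/(g^3 - 3*g^2 - 10*g + 24)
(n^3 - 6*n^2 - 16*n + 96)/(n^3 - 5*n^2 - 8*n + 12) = (n^2 - 16)/(n^2 + n - 2)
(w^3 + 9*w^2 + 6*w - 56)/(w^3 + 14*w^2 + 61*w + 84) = (w - 2)/(w + 3)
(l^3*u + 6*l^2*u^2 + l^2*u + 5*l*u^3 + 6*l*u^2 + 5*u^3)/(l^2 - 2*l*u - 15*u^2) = u*(-l^3 - 6*l^2*u - l^2 - 5*l*u^2 - 6*l*u - 5*u^2)/(-l^2 + 2*l*u + 15*u^2)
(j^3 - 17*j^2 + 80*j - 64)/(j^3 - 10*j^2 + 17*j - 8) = (j - 8)/(j - 1)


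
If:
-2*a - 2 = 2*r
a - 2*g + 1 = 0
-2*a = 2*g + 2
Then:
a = -1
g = 0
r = 0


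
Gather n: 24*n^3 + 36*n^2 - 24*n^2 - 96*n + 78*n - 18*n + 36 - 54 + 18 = 24*n^3 + 12*n^2 - 36*n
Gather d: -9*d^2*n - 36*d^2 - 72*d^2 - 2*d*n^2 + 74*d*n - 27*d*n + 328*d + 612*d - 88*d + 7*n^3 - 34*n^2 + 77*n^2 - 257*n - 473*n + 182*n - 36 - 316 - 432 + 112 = d^2*(-9*n - 108) + d*(-2*n^2 + 47*n + 852) + 7*n^3 + 43*n^2 - 548*n - 672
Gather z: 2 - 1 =1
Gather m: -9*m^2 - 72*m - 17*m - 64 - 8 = -9*m^2 - 89*m - 72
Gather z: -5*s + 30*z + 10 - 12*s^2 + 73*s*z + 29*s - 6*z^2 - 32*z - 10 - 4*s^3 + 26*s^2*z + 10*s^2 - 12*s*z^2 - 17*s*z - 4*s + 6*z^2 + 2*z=-4*s^3 - 2*s^2 - 12*s*z^2 + 20*s + z*(26*s^2 + 56*s)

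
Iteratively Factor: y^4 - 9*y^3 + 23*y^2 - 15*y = (y - 5)*(y^3 - 4*y^2 + 3*y) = (y - 5)*(y - 3)*(y^2 - y) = y*(y - 5)*(y - 3)*(y - 1)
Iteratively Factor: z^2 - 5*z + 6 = (z - 3)*(z - 2)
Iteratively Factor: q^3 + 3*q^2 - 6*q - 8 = (q + 1)*(q^2 + 2*q - 8) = (q + 1)*(q + 4)*(q - 2)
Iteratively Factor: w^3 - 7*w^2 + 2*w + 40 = (w - 4)*(w^2 - 3*w - 10) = (w - 5)*(w - 4)*(w + 2)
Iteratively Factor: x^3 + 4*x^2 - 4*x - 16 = (x - 2)*(x^2 + 6*x + 8) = (x - 2)*(x + 2)*(x + 4)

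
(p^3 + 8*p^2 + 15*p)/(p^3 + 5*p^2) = (p + 3)/p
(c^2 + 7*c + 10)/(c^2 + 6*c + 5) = (c + 2)/(c + 1)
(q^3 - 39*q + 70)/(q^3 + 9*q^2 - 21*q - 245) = (q - 2)/(q + 7)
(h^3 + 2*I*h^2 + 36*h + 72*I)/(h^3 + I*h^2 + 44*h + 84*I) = (h - 6*I)/(h - 7*I)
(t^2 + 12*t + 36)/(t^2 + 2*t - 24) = (t + 6)/(t - 4)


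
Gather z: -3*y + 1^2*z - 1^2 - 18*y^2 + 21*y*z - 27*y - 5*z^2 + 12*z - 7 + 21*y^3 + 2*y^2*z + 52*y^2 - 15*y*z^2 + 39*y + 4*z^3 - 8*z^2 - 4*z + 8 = 21*y^3 + 34*y^2 + 9*y + 4*z^3 + z^2*(-15*y - 13) + z*(2*y^2 + 21*y + 9)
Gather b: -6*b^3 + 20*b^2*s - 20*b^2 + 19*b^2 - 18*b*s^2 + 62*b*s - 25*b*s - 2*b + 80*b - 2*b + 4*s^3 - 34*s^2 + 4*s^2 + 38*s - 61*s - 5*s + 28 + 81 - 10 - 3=-6*b^3 + b^2*(20*s - 1) + b*(-18*s^2 + 37*s + 76) + 4*s^3 - 30*s^2 - 28*s + 96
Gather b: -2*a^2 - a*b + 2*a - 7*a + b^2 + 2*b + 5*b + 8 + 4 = -2*a^2 - 5*a + b^2 + b*(7 - a) + 12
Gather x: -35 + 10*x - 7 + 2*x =12*x - 42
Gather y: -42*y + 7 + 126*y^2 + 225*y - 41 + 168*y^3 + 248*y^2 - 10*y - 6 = 168*y^3 + 374*y^2 + 173*y - 40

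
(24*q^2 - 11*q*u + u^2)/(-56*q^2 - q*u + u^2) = (-3*q + u)/(7*q + u)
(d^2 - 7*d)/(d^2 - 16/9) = 9*d*(d - 7)/(9*d^2 - 16)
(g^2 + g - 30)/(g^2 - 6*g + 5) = (g + 6)/(g - 1)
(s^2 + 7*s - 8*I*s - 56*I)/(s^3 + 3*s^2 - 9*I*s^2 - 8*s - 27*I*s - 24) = (s + 7)/(s^2 + s*(3 - I) - 3*I)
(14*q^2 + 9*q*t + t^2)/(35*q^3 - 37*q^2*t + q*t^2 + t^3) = (2*q + t)/(5*q^2 - 6*q*t + t^2)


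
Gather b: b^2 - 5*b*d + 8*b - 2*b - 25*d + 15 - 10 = b^2 + b*(6 - 5*d) - 25*d + 5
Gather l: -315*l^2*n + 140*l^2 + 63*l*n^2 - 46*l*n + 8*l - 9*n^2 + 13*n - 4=l^2*(140 - 315*n) + l*(63*n^2 - 46*n + 8) - 9*n^2 + 13*n - 4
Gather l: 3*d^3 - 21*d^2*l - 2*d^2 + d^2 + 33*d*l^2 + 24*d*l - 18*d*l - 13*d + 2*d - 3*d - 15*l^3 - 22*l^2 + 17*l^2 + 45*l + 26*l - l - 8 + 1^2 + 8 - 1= 3*d^3 - d^2 - 14*d - 15*l^3 + l^2*(33*d - 5) + l*(-21*d^2 + 6*d + 70)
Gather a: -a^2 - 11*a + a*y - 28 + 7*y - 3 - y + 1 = -a^2 + a*(y - 11) + 6*y - 30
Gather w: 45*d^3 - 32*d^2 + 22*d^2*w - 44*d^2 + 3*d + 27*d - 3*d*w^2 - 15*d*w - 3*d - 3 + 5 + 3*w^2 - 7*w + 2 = 45*d^3 - 76*d^2 + 27*d + w^2*(3 - 3*d) + w*(22*d^2 - 15*d - 7) + 4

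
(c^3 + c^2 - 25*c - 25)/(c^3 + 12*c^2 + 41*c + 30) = (c - 5)/(c + 6)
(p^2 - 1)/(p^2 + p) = (p - 1)/p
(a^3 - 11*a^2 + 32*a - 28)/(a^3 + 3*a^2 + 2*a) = (a^3 - 11*a^2 + 32*a - 28)/(a*(a^2 + 3*a + 2))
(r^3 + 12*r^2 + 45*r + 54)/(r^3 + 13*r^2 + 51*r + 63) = (r + 6)/(r + 7)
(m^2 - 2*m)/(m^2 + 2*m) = (m - 2)/(m + 2)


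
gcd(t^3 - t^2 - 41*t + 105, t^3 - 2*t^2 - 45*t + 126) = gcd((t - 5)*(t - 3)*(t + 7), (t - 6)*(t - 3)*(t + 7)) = t^2 + 4*t - 21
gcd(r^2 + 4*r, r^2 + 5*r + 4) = r + 4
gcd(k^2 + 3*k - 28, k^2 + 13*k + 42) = k + 7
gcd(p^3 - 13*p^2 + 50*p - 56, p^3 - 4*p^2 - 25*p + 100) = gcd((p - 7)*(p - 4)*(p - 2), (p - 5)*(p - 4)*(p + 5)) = p - 4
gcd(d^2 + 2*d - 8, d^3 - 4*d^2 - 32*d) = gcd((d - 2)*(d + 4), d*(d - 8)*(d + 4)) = d + 4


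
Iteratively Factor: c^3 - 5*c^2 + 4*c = (c - 4)*(c^2 - c) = c*(c - 4)*(c - 1)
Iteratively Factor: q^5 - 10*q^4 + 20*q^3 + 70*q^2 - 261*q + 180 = (q - 3)*(q^4 - 7*q^3 - q^2 + 67*q - 60) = (q - 3)*(q + 3)*(q^3 - 10*q^2 + 29*q - 20) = (q - 3)*(q - 1)*(q + 3)*(q^2 - 9*q + 20) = (q - 4)*(q - 3)*(q - 1)*(q + 3)*(q - 5)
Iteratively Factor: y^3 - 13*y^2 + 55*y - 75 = (y - 5)*(y^2 - 8*y + 15) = (y - 5)*(y - 3)*(y - 5)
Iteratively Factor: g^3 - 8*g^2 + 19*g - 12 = (g - 1)*(g^2 - 7*g + 12) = (g - 4)*(g - 1)*(g - 3)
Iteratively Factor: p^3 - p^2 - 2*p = (p - 2)*(p^2 + p) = (p - 2)*(p + 1)*(p)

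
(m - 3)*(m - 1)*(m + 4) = m^3 - 13*m + 12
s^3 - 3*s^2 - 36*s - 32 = (s - 8)*(s + 1)*(s + 4)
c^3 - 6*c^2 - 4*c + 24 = (c - 6)*(c - 2)*(c + 2)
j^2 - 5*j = j*(j - 5)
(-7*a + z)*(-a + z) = 7*a^2 - 8*a*z + z^2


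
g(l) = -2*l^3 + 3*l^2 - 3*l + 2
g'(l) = -6*l^2 + 6*l - 3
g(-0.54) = 4.81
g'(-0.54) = -7.99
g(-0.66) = 5.86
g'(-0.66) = -9.57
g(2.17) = -10.82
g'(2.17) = -18.23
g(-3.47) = 132.10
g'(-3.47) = -96.07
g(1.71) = -4.36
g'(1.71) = -10.28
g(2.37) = -14.88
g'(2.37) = -22.48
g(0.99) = 0.03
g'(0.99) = -2.94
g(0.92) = 0.22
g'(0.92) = -2.56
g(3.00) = -34.00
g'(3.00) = -39.00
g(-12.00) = 3926.00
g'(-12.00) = -939.00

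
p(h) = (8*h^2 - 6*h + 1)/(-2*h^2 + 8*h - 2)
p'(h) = (4*h - 8)*(8*h^2 - 6*h + 1)/(-2*h^2 + 8*h - 2)^2 + (16*h - 6)/(-2*h^2 + 8*h - 2)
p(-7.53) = -2.85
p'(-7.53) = 0.10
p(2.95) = 12.62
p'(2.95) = 21.25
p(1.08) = 0.89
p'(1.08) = 1.85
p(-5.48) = -2.59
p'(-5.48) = 0.15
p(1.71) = 2.42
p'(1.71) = 3.18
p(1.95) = 3.29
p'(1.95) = 4.09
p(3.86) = -105.57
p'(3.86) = 793.79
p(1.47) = 1.74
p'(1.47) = 2.54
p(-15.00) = -3.31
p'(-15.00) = 0.04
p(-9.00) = -2.98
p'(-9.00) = 0.08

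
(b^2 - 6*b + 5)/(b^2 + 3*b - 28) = (b^2 - 6*b + 5)/(b^2 + 3*b - 28)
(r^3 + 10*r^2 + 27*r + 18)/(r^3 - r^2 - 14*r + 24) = (r^3 + 10*r^2 + 27*r + 18)/(r^3 - r^2 - 14*r + 24)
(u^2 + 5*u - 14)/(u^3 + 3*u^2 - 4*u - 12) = (u + 7)/(u^2 + 5*u + 6)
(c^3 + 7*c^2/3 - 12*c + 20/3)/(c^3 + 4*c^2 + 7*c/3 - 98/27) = 9*(c^2 + 3*c - 10)/(9*c^2 + 42*c + 49)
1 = 1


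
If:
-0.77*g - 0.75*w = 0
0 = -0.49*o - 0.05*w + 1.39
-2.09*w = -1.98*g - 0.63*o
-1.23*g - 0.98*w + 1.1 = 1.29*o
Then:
No Solution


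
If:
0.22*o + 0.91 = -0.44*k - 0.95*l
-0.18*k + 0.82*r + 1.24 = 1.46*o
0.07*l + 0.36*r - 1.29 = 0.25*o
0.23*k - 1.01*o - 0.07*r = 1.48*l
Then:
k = 2.50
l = -3.22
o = 4.76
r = 7.52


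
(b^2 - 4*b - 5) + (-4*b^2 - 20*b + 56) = -3*b^2 - 24*b + 51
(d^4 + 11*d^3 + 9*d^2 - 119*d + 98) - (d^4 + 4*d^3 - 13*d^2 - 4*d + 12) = 7*d^3 + 22*d^2 - 115*d + 86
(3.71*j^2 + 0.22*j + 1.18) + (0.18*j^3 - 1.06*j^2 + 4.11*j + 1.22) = 0.18*j^3 + 2.65*j^2 + 4.33*j + 2.4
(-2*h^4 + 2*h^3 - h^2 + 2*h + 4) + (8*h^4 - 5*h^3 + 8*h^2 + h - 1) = 6*h^4 - 3*h^3 + 7*h^2 + 3*h + 3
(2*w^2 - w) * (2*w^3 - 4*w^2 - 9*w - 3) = 4*w^5 - 10*w^4 - 14*w^3 + 3*w^2 + 3*w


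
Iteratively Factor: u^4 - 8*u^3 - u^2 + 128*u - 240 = (u - 3)*(u^3 - 5*u^2 - 16*u + 80) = (u - 4)*(u - 3)*(u^2 - u - 20) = (u - 5)*(u - 4)*(u - 3)*(u + 4)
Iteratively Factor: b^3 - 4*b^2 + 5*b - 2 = (b - 2)*(b^2 - 2*b + 1) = (b - 2)*(b - 1)*(b - 1)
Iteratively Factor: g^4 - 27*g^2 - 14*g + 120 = (g - 2)*(g^3 + 2*g^2 - 23*g - 60) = (g - 5)*(g - 2)*(g^2 + 7*g + 12) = (g - 5)*(g - 2)*(g + 4)*(g + 3)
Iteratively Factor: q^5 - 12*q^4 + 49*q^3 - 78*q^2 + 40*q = (q - 2)*(q^4 - 10*q^3 + 29*q^2 - 20*q) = (q - 5)*(q - 2)*(q^3 - 5*q^2 + 4*q) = (q - 5)*(q - 2)*(q - 1)*(q^2 - 4*q) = (q - 5)*(q - 4)*(q - 2)*(q - 1)*(q)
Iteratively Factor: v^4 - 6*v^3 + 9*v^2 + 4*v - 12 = (v + 1)*(v^3 - 7*v^2 + 16*v - 12) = (v - 3)*(v + 1)*(v^2 - 4*v + 4) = (v - 3)*(v - 2)*(v + 1)*(v - 2)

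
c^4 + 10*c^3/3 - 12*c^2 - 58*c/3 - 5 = (c - 3)*(c + 1/3)*(c + 1)*(c + 5)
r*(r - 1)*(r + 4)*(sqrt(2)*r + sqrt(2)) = sqrt(2)*r^4 + 4*sqrt(2)*r^3 - sqrt(2)*r^2 - 4*sqrt(2)*r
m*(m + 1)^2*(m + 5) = m^4 + 7*m^3 + 11*m^2 + 5*m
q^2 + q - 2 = (q - 1)*(q + 2)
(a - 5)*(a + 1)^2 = a^3 - 3*a^2 - 9*a - 5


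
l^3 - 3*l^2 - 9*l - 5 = (l - 5)*(l + 1)^2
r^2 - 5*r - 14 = (r - 7)*(r + 2)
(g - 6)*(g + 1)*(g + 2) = g^3 - 3*g^2 - 16*g - 12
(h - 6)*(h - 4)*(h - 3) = h^3 - 13*h^2 + 54*h - 72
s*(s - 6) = s^2 - 6*s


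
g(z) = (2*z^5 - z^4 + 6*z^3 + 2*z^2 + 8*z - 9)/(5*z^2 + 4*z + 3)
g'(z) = (-10*z - 4)*(2*z^5 - z^4 + 6*z^3 + 2*z^2 + 8*z - 9)/(5*z^2 + 4*z + 3)^2 + (10*z^4 - 4*z^3 + 18*z^2 + 4*z + 8)/(5*z^2 + 4*z + 3)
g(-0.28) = -4.94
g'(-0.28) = 6.32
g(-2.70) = -16.55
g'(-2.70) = 12.49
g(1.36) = 1.50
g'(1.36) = 2.51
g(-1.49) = -6.87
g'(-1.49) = 3.64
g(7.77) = 166.65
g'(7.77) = 65.73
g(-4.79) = -63.21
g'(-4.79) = 33.79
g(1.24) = 1.21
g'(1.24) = 2.35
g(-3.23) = -24.34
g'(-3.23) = 16.98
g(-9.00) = -346.65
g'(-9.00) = 107.92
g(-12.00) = -783.09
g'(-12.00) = 186.65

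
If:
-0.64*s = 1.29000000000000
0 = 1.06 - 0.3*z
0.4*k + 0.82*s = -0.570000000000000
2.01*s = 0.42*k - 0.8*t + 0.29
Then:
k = 2.71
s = -2.02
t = 6.85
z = 3.53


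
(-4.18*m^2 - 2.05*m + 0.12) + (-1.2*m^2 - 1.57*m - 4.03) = -5.38*m^2 - 3.62*m - 3.91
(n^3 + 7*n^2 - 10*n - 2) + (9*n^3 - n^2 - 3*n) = 10*n^3 + 6*n^2 - 13*n - 2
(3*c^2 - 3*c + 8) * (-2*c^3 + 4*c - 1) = -6*c^5 + 6*c^4 - 4*c^3 - 15*c^2 + 35*c - 8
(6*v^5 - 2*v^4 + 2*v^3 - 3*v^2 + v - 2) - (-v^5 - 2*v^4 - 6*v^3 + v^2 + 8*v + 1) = 7*v^5 + 8*v^3 - 4*v^2 - 7*v - 3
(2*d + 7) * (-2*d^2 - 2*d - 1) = -4*d^3 - 18*d^2 - 16*d - 7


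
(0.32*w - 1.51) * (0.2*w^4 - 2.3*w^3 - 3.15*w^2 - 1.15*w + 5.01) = 0.064*w^5 - 1.038*w^4 + 2.465*w^3 + 4.3885*w^2 + 3.3397*w - 7.5651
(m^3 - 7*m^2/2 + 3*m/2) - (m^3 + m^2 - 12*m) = -9*m^2/2 + 27*m/2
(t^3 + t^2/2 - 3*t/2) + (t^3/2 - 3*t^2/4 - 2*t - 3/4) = 3*t^3/2 - t^2/4 - 7*t/2 - 3/4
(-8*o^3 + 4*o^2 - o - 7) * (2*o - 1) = -16*o^4 + 16*o^3 - 6*o^2 - 13*o + 7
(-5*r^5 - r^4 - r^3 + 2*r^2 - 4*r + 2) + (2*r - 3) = -5*r^5 - r^4 - r^3 + 2*r^2 - 2*r - 1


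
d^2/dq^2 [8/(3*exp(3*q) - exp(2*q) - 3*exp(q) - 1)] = 8*((-27*exp(2*q) + 4*exp(q) + 3)*(-3*exp(3*q) + exp(2*q) + 3*exp(q) + 1) - 2*(-9*exp(2*q) + 2*exp(q) + 3)^2*exp(q))*exp(q)/(-3*exp(3*q) + exp(2*q) + 3*exp(q) + 1)^3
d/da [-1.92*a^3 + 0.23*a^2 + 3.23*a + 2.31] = -5.76*a^2 + 0.46*a + 3.23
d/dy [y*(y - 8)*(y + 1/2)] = 3*y^2 - 15*y - 4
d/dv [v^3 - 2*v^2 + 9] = v*(3*v - 4)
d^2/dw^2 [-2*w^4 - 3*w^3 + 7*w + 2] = 6*w*(-4*w - 3)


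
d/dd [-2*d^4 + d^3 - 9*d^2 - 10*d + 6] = -8*d^3 + 3*d^2 - 18*d - 10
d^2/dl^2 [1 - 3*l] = 0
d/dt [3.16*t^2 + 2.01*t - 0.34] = 6.32*t + 2.01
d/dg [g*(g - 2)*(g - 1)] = 3*g^2 - 6*g + 2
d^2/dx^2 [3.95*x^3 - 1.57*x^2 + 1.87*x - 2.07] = 23.7*x - 3.14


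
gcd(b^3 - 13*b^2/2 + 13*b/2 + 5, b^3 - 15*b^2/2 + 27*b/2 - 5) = b^2 - 7*b + 10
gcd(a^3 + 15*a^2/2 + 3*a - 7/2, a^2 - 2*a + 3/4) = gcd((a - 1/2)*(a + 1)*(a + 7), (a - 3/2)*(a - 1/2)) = a - 1/2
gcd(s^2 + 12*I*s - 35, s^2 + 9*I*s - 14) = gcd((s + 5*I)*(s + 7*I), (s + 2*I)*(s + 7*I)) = s + 7*I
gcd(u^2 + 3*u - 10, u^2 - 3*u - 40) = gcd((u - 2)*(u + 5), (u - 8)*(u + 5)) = u + 5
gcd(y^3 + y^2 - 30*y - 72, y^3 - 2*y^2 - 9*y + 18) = y + 3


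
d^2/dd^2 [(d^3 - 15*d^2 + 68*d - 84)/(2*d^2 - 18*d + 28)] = 0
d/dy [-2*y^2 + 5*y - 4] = 5 - 4*y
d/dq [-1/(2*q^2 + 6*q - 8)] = (q + 3/2)/(q^2 + 3*q - 4)^2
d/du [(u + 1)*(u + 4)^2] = 3*(u + 2)*(u + 4)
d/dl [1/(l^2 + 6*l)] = 2*(-l - 3)/(l^2*(l + 6)^2)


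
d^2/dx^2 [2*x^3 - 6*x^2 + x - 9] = 12*x - 12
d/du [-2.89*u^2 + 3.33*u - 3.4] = 3.33 - 5.78*u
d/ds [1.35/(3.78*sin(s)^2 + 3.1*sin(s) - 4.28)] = -(10.206*sin(s) + 4.185)*cos(s)/(3.78*sin(s)^2 + 3.1*sin(s) - 4.28)^2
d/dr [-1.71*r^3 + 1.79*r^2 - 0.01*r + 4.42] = -5.13*r^2 + 3.58*r - 0.01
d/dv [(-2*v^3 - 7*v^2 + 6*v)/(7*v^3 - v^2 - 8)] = (51*v^4 - 84*v^3 + 54*v^2 + 112*v - 48)/(49*v^6 - 14*v^5 + v^4 - 112*v^3 + 16*v^2 + 64)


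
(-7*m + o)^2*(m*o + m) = 49*m^3*o + 49*m^3 - 14*m^2*o^2 - 14*m^2*o + m*o^3 + m*o^2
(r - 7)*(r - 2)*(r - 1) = r^3 - 10*r^2 + 23*r - 14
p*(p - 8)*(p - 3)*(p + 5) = p^4 - 6*p^3 - 31*p^2 + 120*p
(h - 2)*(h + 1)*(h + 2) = h^3 + h^2 - 4*h - 4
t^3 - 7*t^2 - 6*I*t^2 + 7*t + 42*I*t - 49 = (t - 7)*(t - 7*I)*(t + I)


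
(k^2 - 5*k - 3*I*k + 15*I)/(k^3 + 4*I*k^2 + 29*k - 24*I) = (k - 5)/(k^2 + 7*I*k + 8)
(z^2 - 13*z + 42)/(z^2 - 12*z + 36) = (z - 7)/(z - 6)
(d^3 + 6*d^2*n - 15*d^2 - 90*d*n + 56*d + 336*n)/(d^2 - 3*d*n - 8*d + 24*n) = (d^2 + 6*d*n - 7*d - 42*n)/(d - 3*n)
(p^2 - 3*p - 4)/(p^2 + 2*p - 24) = (p + 1)/(p + 6)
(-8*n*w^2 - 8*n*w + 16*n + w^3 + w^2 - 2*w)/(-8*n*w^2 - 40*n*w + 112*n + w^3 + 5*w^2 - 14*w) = (w^2 + w - 2)/(w^2 + 5*w - 14)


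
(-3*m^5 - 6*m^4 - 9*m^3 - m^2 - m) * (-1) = 3*m^5 + 6*m^4 + 9*m^3 + m^2 + m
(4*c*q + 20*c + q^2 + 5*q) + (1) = 4*c*q + 20*c + q^2 + 5*q + 1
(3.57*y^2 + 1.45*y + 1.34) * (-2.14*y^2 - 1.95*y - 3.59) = -7.6398*y^4 - 10.0645*y^3 - 18.5114*y^2 - 7.8185*y - 4.8106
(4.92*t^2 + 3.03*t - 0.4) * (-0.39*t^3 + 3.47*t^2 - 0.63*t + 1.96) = -1.9188*t^5 + 15.8907*t^4 + 7.5705*t^3 + 6.3463*t^2 + 6.1908*t - 0.784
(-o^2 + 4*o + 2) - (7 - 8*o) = -o^2 + 12*o - 5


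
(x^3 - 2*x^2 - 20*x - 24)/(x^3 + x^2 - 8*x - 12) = (x - 6)/(x - 3)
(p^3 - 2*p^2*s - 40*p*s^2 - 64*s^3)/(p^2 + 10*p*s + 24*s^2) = (p^2 - 6*p*s - 16*s^2)/(p + 6*s)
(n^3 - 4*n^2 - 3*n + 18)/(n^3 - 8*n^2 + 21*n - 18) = (n + 2)/(n - 2)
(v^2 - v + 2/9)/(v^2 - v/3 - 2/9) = (3*v - 1)/(3*v + 1)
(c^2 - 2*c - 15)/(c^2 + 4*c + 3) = (c - 5)/(c + 1)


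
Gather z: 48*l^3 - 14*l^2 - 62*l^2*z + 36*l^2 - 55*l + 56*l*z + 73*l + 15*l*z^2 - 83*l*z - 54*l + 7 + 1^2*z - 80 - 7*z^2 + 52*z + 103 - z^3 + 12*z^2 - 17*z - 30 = 48*l^3 + 22*l^2 - 36*l - z^3 + z^2*(15*l + 5) + z*(-62*l^2 - 27*l + 36)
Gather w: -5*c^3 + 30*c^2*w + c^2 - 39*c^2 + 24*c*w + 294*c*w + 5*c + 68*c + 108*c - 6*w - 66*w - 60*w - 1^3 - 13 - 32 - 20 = -5*c^3 - 38*c^2 + 181*c + w*(30*c^2 + 318*c - 132) - 66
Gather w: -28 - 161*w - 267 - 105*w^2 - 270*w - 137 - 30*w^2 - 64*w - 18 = -135*w^2 - 495*w - 450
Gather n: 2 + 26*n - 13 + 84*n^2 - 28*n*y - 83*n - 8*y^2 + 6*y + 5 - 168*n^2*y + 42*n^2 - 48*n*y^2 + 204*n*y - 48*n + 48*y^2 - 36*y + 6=n^2*(126 - 168*y) + n*(-48*y^2 + 176*y - 105) + 40*y^2 - 30*y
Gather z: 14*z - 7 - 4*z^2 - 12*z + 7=-4*z^2 + 2*z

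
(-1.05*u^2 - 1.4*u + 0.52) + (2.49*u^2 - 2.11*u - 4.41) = 1.44*u^2 - 3.51*u - 3.89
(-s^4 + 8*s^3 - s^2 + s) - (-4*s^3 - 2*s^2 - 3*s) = -s^4 + 12*s^3 + s^2 + 4*s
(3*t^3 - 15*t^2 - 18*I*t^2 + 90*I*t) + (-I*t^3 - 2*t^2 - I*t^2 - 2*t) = 3*t^3 - I*t^3 - 17*t^2 - 19*I*t^2 - 2*t + 90*I*t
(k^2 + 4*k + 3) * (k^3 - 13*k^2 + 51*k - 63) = k^5 - 9*k^4 + 2*k^3 + 102*k^2 - 99*k - 189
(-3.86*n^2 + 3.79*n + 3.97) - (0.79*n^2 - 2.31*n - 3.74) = -4.65*n^2 + 6.1*n + 7.71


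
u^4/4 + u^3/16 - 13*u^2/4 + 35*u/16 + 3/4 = (u/4 + 1)*(u - 3)*(u - 1)*(u + 1/4)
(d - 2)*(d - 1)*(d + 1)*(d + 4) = d^4 + 2*d^3 - 9*d^2 - 2*d + 8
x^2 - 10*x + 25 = (x - 5)^2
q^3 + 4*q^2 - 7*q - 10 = (q - 2)*(q + 1)*(q + 5)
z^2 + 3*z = z*(z + 3)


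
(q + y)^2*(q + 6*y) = q^3 + 8*q^2*y + 13*q*y^2 + 6*y^3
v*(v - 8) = v^2 - 8*v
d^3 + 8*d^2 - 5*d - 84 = (d - 3)*(d + 4)*(d + 7)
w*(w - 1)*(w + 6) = w^3 + 5*w^2 - 6*w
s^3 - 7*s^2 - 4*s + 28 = (s - 7)*(s - 2)*(s + 2)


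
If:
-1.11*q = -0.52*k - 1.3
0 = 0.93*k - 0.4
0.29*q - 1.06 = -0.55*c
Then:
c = 1.20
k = 0.43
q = 1.37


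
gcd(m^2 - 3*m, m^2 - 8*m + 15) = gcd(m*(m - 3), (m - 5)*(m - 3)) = m - 3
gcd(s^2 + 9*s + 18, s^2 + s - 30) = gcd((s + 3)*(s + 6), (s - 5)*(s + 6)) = s + 6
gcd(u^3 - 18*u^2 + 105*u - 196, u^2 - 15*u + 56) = u - 7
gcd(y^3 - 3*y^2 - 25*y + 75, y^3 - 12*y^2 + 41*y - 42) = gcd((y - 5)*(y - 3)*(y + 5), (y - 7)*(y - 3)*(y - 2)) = y - 3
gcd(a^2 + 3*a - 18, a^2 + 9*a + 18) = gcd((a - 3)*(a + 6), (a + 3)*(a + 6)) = a + 6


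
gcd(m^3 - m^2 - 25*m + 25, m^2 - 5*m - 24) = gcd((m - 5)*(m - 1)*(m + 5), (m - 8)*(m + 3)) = 1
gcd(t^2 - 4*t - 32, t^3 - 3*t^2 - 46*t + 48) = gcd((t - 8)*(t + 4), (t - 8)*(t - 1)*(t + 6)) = t - 8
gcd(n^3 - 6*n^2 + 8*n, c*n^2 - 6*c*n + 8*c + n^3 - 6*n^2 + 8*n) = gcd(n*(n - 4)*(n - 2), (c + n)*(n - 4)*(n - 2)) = n^2 - 6*n + 8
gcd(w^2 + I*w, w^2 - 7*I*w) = w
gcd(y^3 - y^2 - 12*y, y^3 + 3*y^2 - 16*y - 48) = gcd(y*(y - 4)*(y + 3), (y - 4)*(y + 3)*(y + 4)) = y^2 - y - 12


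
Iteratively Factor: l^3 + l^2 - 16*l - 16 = (l - 4)*(l^2 + 5*l + 4) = (l - 4)*(l + 1)*(l + 4)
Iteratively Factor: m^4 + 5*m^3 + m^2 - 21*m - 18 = (m + 3)*(m^3 + 2*m^2 - 5*m - 6) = (m - 2)*(m + 3)*(m^2 + 4*m + 3) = (m - 2)*(m + 1)*(m + 3)*(m + 3)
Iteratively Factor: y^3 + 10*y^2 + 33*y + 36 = (y + 3)*(y^2 + 7*y + 12) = (y + 3)^2*(y + 4)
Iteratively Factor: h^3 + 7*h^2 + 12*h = (h + 4)*(h^2 + 3*h) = (h + 3)*(h + 4)*(h)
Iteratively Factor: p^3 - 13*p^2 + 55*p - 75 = (p - 5)*(p^2 - 8*p + 15) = (p - 5)^2*(p - 3)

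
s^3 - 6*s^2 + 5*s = s*(s - 5)*(s - 1)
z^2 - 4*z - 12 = (z - 6)*(z + 2)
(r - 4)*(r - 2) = r^2 - 6*r + 8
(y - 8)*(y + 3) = y^2 - 5*y - 24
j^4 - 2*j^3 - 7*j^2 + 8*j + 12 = (j - 3)*(j - 2)*(j + 1)*(j + 2)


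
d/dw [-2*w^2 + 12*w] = 12 - 4*w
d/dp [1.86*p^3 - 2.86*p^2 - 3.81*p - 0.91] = 5.58*p^2 - 5.72*p - 3.81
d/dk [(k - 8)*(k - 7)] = 2*k - 15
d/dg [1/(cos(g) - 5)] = sin(g)/(cos(g) - 5)^2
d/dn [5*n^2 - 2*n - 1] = 10*n - 2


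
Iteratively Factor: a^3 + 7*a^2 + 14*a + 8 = (a + 1)*(a^2 + 6*a + 8) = (a + 1)*(a + 2)*(a + 4)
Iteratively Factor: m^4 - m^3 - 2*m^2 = (m - 2)*(m^3 + m^2) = (m - 2)*(m + 1)*(m^2) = m*(m - 2)*(m + 1)*(m)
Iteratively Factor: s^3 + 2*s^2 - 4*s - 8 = (s + 2)*(s^2 - 4) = (s - 2)*(s + 2)*(s + 2)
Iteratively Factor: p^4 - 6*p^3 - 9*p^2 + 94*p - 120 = (p + 4)*(p^3 - 10*p^2 + 31*p - 30) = (p - 5)*(p + 4)*(p^2 - 5*p + 6) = (p - 5)*(p - 2)*(p + 4)*(p - 3)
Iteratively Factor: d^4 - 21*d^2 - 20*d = (d - 5)*(d^3 + 5*d^2 + 4*d) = (d - 5)*(d + 1)*(d^2 + 4*d) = d*(d - 5)*(d + 1)*(d + 4)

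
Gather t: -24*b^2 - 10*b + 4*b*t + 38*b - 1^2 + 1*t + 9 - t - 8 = -24*b^2 + 4*b*t + 28*b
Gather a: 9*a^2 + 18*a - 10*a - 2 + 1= 9*a^2 + 8*a - 1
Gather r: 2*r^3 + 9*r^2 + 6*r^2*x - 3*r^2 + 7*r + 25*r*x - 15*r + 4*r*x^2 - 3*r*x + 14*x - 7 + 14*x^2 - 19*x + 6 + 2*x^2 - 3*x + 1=2*r^3 + r^2*(6*x + 6) + r*(4*x^2 + 22*x - 8) + 16*x^2 - 8*x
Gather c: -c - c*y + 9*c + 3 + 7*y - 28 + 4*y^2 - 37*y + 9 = c*(8 - y) + 4*y^2 - 30*y - 16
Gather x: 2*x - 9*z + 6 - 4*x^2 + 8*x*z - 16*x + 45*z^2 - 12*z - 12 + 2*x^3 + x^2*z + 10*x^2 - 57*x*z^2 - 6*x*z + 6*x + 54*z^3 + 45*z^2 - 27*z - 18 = 2*x^3 + x^2*(z + 6) + x*(-57*z^2 + 2*z - 8) + 54*z^3 + 90*z^2 - 48*z - 24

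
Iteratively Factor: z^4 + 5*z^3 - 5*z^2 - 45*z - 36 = (z - 3)*(z^3 + 8*z^2 + 19*z + 12) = (z - 3)*(z + 4)*(z^2 + 4*z + 3) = (z - 3)*(z + 1)*(z + 4)*(z + 3)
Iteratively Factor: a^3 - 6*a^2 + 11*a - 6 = (a - 1)*(a^2 - 5*a + 6) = (a - 3)*(a - 1)*(a - 2)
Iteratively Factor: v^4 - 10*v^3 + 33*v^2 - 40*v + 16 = (v - 4)*(v^3 - 6*v^2 + 9*v - 4) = (v - 4)*(v - 1)*(v^2 - 5*v + 4) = (v - 4)^2*(v - 1)*(v - 1)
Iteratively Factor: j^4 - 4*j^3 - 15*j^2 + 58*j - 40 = (j - 5)*(j^3 + j^2 - 10*j + 8) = (j - 5)*(j + 4)*(j^2 - 3*j + 2) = (j - 5)*(j - 2)*(j + 4)*(j - 1)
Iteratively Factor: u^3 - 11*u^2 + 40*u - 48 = (u - 3)*(u^2 - 8*u + 16) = (u - 4)*(u - 3)*(u - 4)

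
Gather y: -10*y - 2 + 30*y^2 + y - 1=30*y^2 - 9*y - 3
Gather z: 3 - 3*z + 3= 6 - 3*z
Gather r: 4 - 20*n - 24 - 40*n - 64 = -60*n - 84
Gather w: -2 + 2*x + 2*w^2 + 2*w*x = 2*w^2 + 2*w*x + 2*x - 2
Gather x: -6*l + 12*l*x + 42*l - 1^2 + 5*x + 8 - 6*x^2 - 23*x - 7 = 36*l - 6*x^2 + x*(12*l - 18)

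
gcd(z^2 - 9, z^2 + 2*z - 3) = z + 3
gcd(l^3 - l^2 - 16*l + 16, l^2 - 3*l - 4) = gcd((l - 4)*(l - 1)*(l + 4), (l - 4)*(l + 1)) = l - 4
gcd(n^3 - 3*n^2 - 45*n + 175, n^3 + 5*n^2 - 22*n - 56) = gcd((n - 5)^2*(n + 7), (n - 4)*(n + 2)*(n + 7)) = n + 7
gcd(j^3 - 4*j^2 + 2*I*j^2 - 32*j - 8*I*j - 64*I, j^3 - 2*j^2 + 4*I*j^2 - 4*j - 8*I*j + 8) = j + 2*I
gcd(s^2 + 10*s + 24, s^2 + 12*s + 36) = s + 6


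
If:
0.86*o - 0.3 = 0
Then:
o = 0.35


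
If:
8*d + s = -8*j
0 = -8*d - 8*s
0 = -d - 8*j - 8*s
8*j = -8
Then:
No Solution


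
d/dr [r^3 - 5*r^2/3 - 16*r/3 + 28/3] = 3*r^2 - 10*r/3 - 16/3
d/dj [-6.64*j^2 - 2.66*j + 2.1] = -13.28*j - 2.66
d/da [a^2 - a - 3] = 2*a - 1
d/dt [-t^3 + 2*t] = 2 - 3*t^2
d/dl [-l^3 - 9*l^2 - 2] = 3*l*(-l - 6)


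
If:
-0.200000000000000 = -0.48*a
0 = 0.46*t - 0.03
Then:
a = 0.42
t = 0.07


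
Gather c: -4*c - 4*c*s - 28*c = c*(-4*s - 32)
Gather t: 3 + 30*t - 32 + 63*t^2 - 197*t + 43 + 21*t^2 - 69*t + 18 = 84*t^2 - 236*t + 32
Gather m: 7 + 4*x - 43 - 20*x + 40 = 4 - 16*x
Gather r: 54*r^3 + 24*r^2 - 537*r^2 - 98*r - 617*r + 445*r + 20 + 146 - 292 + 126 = 54*r^3 - 513*r^2 - 270*r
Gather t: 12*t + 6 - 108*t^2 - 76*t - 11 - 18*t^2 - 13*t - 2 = -126*t^2 - 77*t - 7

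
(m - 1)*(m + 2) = m^2 + m - 2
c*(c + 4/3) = c^2 + 4*c/3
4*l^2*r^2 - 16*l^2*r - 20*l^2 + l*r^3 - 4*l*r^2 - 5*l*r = (4*l + r)*(r - 5)*(l*r + l)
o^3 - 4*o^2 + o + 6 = (o - 3)*(o - 2)*(o + 1)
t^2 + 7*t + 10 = (t + 2)*(t + 5)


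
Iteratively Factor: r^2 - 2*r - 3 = (r + 1)*(r - 3)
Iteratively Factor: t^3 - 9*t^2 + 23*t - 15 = (t - 1)*(t^2 - 8*t + 15) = (t - 5)*(t - 1)*(t - 3)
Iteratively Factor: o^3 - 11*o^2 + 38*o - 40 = (o - 5)*(o^2 - 6*o + 8) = (o - 5)*(o - 2)*(o - 4)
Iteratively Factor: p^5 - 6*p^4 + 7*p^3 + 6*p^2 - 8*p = (p)*(p^4 - 6*p^3 + 7*p^2 + 6*p - 8) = p*(p - 1)*(p^3 - 5*p^2 + 2*p + 8) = p*(p - 4)*(p - 1)*(p^2 - p - 2) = p*(p - 4)*(p - 1)*(p + 1)*(p - 2)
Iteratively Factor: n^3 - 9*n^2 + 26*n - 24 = (n - 3)*(n^2 - 6*n + 8) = (n - 3)*(n - 2)*(n - 4)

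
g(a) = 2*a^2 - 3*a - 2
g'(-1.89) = -10.56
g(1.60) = -1.68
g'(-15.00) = -63.00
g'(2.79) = 8.16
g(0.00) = -2.00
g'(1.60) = 3.40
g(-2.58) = 19.05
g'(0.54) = -0.84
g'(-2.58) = -13.32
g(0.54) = -3.04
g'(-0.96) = -6.84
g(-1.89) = 10.81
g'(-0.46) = -4.84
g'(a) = 4*a - 3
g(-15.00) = 493.00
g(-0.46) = -0.20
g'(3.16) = 9.64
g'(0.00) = -3.00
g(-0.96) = 2.72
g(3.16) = 8.49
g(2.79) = 5.20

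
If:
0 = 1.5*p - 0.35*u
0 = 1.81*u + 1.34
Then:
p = -0.17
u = -0.74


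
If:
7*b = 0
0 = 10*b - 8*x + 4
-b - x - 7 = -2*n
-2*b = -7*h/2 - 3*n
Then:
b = 0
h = -45/14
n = 15/4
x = 1/2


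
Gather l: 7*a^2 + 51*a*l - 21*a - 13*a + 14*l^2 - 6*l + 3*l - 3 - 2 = 7*a^2 - 34*a + 14*l^2 + l*(51*a - 3) - 5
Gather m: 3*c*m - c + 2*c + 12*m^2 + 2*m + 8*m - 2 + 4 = c + 12*m^2 + m*(3*c + 10) + 2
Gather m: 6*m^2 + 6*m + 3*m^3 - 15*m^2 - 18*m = 3*m^3 - 9*m^2 - 12*m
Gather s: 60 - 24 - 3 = 33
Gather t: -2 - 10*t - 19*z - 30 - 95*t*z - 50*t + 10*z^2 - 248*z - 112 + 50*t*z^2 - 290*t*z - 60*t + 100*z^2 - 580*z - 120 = t*(50*z^2 - 385*z - 120) + 110*z^2 - 847*z - 264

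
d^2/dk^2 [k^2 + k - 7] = 2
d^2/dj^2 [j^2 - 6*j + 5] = 2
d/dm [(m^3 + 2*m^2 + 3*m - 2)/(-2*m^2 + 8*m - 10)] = (-m^4 + 8*m^3 - 4*m^2 - 24*m - 7)/(2*(m^4 - 8*m^3 + 26*m^2 - 40*m + 25))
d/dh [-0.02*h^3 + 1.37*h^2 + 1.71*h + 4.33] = -0.06*h^2 + 2.74*h + 1.71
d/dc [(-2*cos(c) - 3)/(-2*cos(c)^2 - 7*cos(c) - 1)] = (4*cos(c)^2 + 12*cos(c) + 19)*sin(c)/(7*cos(c) + cos(2*c) + 2)^2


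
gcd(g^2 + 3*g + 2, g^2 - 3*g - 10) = g + 2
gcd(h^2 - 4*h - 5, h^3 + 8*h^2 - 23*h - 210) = h - 5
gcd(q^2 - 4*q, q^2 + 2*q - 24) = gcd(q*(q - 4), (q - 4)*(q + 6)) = q - 4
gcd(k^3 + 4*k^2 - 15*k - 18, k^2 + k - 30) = k + 6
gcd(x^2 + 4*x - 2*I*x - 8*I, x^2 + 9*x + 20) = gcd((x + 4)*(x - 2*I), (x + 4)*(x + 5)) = x + 4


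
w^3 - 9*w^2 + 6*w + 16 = (w - 8)*(w - 2)*(w + 1)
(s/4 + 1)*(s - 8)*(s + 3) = s^3/4 - s^2/4 - 11*s - 24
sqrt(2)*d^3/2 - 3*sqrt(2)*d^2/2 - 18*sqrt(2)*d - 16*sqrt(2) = (d - 8)*(d + 4)*(sqrt(2)*d/2 + sqrt(2)/2)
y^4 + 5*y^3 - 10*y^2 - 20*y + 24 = (y - 2)*(y - 1)*(y + 2)*(y + 6)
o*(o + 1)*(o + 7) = o^3 + 8*o^2 + 7*o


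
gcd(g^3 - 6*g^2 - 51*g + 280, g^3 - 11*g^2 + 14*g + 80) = g^2 - 13*g + 40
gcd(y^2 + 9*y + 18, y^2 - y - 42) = y + 6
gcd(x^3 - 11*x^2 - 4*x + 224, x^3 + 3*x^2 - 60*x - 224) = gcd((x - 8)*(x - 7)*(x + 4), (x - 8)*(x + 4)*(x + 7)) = x^2 - 4*x - 32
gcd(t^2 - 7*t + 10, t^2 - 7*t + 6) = 1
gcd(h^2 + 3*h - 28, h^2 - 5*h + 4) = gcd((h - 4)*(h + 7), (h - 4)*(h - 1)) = h - 4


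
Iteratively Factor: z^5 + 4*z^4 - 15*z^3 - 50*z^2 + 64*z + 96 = (z - 3)*(z^4 + 7*z^3 + 6*z^2 - 32*z - 32) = (z - 3)*(z - 2)*(z^3 + 9*z^2 + 24*z + 16) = (z - 3)*(z - 2)*(z + 4)*(z^2 + 5*z + 4) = (z - 3)*(z - 2)*(z + 1)*(z + 4)*(z + 4)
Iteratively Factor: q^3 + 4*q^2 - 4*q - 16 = (q + 2)*(q^2 + 2*q - 8) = (q - 2)*(q + 2)*(q + 4)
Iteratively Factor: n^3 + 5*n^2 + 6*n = (n)*(n^2 + 5*n + 6) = n*(n + 2)*(n + 3)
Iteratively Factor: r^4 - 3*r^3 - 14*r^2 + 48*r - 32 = (r - 4)*(r^3 + r^2 - 10*r + 8) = (r - 4)*(r - 2)*(r^2 + 3*r - 4) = (r - 4)*(r - 2)*(r - 1)*(r + 4)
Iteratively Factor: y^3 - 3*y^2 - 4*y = (y)*(y^2 - 3*y - 4) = y*(y + 1)*(y - 4)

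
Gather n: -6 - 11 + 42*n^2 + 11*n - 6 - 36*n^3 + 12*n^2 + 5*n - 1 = -36*n^3 + 54*n^2 + 16*n - 24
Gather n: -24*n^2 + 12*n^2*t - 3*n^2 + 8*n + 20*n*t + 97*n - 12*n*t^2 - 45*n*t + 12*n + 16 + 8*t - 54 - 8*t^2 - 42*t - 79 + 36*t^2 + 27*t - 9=n^2*(12*t - 27) + n*(-12*t^2 - 25*t + 117) + 28*t^2 - 7*t - 126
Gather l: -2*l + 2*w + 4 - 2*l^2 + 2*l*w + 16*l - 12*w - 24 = -2*l^2 + l*(2*w + 14) - 10*w - 20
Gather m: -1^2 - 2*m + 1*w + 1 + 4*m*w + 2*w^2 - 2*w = m*(4*w - 2) + 2*w^2 - w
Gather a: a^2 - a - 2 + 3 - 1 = a^2 - a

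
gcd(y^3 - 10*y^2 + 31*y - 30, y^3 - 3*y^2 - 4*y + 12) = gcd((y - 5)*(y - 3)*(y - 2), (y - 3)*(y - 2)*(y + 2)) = y^2 - 5*y + 6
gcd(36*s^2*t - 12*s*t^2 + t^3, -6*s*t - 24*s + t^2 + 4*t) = 6*s - t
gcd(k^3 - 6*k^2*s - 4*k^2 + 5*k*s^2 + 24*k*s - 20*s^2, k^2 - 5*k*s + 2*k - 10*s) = -k + 5*s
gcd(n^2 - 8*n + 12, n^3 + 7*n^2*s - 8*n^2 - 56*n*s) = 1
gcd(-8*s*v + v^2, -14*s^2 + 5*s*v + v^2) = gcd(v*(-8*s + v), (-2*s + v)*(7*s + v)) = 1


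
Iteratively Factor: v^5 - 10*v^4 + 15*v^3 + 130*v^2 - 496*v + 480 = (v - 4)*(v^4 - 6*v^3 - 9*v^2 + 94*v - 120) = (v - 4)*(v + 4)*(v^3 - 10*v^2 + 31*v - 30) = (v - 4)*(v - 2)*(v + 4)*(v^2 - 8*v + 15) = (v - 4)*(v - 3)*(v - 2)*(v + 4)*(v - 5)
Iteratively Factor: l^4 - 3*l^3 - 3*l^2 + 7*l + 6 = (l + 1)*(l^3 - 4*l^2 + l + 6) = (l - 2)*(l + 1)*(l^2 - 2*l - 3) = (l - 2)*(l + 1)^2*(l - 3)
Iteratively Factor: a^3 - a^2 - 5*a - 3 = (a - 3)*(a^2 + 2*a + 1) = (a - 3)*(a + 1)*(a + 1)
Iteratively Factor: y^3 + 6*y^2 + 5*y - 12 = (y + 3)*(y^2 + 3*y - 4) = (y + 3)*(y + 4)*(y - 1)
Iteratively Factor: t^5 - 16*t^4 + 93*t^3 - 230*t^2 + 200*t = (t - 5)*(t^4 - 11*t^3 + 38*t^2 - 40*t) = (t - 5)*(t - 2)*(t^3 - 9*t^2 + 20*t) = (t - 5)*(t - 4)*(t - 2)*(t^2 - 5*t) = (t - 5)^2*(t - 4)*(t - 2)*(t)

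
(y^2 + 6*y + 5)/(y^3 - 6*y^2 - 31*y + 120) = (y + 1)/(y^2 - 11*y + 24)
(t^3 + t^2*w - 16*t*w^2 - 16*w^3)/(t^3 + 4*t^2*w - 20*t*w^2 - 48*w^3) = (t^2 + 5*t*w + 4*w^2)/(t^2 + 8*t*w + 12*w^2)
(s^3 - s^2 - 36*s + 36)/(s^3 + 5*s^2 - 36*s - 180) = (s - 1)/(s + 5)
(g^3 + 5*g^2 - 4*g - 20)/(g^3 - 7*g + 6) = (g^2 + 7*g + 10)/(g^2 + 2*g - 3)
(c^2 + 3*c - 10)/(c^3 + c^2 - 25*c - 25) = (c - 2)/(c^2 - 4*c - 5)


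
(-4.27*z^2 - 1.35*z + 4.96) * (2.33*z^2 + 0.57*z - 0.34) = -9.9491*z^4 - 5.5794*z^3 + 12.2391*z^2 + 3.2862*z - 1.6864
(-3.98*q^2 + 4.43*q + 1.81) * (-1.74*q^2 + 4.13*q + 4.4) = 6.9252*q^4 - 24.1456*q^3 - 2.3655*q^2 + 26.9673*q + 7.964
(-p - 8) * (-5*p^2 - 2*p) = 5*p^3 + 42*p^2 + 16*p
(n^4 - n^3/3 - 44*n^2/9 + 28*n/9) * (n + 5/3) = n^5 + 4*n^4/3 - 49*n^3/9 - 136*n^2/27 + 140*n/27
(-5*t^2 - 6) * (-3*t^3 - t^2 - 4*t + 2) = 15*t^5 + 5*t^4 + 38*t^3 - 4*t^2 + 24*t - 12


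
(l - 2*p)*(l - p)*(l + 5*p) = l^3 + 2*l^2*p - 13*l*p^2 + 10*p^3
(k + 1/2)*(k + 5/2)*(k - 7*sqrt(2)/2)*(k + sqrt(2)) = k^4 - 5*sqrt(2)*k^3/2 + 3*k^3 - 15*sqrt(2)*k^2/2 - 23*k^2/4 - 21*k - 25*sqrt(2)*k/8 - 35/4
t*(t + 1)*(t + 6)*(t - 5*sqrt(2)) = t^4 - 5*sqrt(2)*t^3 + 7*t^3 - 35*sqrt(2)*t^2 + 6*t^2 - 30*sqrt(2)*t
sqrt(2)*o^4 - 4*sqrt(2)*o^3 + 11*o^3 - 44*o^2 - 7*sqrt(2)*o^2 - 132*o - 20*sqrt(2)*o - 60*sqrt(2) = (o - 6)*(o + 2)*(o + 5*sqrt(2))*(sqrt(2)*o + 1)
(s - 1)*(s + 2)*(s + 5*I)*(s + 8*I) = s^4 + s^3 + 13*I*s^3 - 42*s^2 + 13*I*s^2 - 40*s - 26*I*s + 80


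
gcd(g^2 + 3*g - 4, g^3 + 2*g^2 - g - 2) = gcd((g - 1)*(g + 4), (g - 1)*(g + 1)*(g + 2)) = g - 1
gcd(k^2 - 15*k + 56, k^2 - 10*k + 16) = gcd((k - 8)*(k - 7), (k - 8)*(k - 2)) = k - 8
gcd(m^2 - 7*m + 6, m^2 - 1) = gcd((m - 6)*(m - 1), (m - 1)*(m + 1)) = m - 1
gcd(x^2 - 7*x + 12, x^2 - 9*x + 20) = x - 4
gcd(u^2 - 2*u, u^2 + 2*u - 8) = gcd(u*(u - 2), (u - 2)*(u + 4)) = u - 2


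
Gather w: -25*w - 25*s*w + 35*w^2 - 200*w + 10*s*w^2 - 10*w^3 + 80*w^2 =-10*w^3 + w^2*(10*s + 115) + w*(-25*s - 225)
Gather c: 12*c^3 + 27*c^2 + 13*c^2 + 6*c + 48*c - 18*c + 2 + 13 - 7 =12*c^3 + 40*c^2 + 36*c + 8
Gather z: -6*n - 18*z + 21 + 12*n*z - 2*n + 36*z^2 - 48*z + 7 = -8*n + 36*z^2 + z*(12*n - 66) + 28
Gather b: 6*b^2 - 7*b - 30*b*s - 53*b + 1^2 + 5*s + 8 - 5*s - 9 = 6*b^2 + b*(-30*s - 60)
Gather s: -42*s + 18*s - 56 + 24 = -24*s - 32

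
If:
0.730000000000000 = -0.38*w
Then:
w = -1.92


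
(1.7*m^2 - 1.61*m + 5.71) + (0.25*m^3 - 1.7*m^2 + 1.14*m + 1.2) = 0.25*m^3 - 0.47*m + 6.91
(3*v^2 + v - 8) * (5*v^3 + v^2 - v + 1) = 15*v^5 + 8*v^4 - 42*v^3 - 6*v^2 + 9*v - 8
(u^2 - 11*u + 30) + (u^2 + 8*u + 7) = 2*u^2 - 3*u + 37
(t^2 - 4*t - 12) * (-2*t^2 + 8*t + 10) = -2*t^4 + 16*t^3 + 2*t^2 - 136*t - 120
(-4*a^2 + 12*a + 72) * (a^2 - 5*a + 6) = -4*a^4 + 32*a^3 - 12*a^2 - 288*a + 432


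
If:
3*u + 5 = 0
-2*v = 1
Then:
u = -5/3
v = -1/2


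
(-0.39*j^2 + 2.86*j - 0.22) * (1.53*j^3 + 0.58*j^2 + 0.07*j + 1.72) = -0.5967*j^5 + 4.1496*j^4 + 1.2949*j^3 - 0.5982*j^2 + 4.9038*j - 0.3784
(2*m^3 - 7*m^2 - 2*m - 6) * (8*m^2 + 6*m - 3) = 16*m^5 - 44*m^4 - 64*m^3 - 39*m^2 - 30*m + 18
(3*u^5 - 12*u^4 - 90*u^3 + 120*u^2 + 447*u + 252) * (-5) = -15*u^5 + 60*u^4 + 450*u^3 - 600*u^2 - 2235*u - 1260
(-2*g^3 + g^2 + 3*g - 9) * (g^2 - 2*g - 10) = -2*g^5 + 5*g^4 + 21*g^3 - 25*g^2 - 12*g + 90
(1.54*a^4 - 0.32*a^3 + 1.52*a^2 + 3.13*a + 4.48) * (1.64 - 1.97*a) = -3.0338*a^5 + 3.156*a^4 - 3.5192*a^3 - 3.6733*a^2 - 3.6924*a + 7.3472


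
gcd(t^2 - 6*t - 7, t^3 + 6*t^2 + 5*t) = t + 1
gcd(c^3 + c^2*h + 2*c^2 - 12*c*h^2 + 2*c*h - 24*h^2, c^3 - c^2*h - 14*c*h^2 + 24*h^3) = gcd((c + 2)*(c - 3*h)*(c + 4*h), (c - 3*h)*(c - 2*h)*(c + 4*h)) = c^2 + c*h - 12*h^2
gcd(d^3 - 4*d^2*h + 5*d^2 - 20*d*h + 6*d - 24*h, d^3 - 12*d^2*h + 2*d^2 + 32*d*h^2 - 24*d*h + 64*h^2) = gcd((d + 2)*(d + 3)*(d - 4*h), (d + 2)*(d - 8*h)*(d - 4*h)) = d^2 - 4*d*h + 2*d - 8*h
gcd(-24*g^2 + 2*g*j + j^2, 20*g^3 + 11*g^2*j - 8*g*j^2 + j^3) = 4*g - j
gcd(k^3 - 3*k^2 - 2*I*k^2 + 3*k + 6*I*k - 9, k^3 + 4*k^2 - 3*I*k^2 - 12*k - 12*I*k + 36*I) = k - 3*I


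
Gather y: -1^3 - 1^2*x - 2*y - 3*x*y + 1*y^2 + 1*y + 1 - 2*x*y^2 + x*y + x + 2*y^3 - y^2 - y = -2*x*y^2 + 2*y^3 + y*(-2*x - 2)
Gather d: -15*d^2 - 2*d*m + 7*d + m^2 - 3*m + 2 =-15*d^2 + d*(7 - 2*m) + m^2 - 3*m + 2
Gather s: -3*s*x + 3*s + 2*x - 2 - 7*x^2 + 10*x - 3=s*(3 - 3*x) - 7*x^2 + 12*x - 5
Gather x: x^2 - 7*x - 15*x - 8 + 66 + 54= x^2 - 22*x + 112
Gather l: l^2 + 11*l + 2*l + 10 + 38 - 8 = l^2 + 13*l + 40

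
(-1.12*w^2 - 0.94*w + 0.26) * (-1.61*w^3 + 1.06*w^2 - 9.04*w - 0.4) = 1.8032*w^5 + 0.3262*w^4 + 8.7098*w^3 + 9.2212*w^2 - 1.9744*w - 0.104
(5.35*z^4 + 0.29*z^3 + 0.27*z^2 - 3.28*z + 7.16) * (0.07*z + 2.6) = 0.3745*z^5 + 13.9303*z^4 + 0.7729*z^3 + 0.4724*z^2 - 8.0268*z + 18.616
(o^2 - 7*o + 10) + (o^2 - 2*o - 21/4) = 2*o^2 - 9*o + 19/4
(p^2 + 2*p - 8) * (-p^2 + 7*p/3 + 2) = -p^4 + p^3/3 + 44*p^2/3 - 44*p/3 - 16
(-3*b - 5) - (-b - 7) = 2 - 2*b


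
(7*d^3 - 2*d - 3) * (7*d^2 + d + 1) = 49*d^5 + 7*d^4 - 7*d^3 - 23*d^2 - 5*d - 3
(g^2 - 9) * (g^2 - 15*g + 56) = g^4 - 15*g^3 + 47*g^2 + 135*g - 504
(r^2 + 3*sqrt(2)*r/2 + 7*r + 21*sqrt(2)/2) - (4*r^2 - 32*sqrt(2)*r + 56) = -3*r^2 + 7*r + 67*sqrt(2)*r/2 - 56 + 21*sqrt(2)/2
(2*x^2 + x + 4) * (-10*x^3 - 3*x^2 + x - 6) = -20*x^5 - 16*x^4 - 41*x^3 - 23*x^2 - 2*x - 24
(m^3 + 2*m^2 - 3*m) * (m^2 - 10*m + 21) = m^5 - 8*m^4 - 2*m^3 + 72*m^2 - 63*m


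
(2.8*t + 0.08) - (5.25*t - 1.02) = 1.1 - 2.45*t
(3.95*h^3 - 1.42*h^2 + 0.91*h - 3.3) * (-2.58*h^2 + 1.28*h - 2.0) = -10.191*h^5 + 8.7196*h^4 - 12.0654*h^3 + 12.5188*h^2 - 6.044*h + 6.6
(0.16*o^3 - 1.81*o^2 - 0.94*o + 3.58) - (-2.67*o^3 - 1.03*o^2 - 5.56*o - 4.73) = 2.83*o^3 - 0.78*o^2 + 4.62*o + 8.31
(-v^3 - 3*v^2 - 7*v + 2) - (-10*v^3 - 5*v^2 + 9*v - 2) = 9*v^3 + 2*v^2 - 16*v + 4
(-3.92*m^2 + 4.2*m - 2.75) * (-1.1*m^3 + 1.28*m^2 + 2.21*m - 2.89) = 4.312*m^5 - 9.6376*m^4 - 0.2622*m^3 + 17.0908*m^2 - 18.2155*m + 7.9475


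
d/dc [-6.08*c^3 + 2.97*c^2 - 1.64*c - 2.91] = -18.24*c^2 + 5.94*c - 1.64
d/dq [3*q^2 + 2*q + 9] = 6*q + 2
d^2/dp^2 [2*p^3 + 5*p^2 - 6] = 12*p + 10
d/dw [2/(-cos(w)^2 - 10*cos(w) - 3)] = -4*(cos(w) + 5)*sin(w)/(cos(w)^2 + 10*cos(w) + 3)^2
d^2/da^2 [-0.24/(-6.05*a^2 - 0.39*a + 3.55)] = (-17.5692*a^2 - 1.13256*a + 0.24*(12.1*a + 0.39)*(24.2*a + 0.78) + 10.3092)/(6.05*a^2 + 0.39*a - 3.55)^3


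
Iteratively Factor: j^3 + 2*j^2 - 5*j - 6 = (j - 2)*(j^2 + 4*j + 3) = (j - 2)*(j + 1)*(j + 3)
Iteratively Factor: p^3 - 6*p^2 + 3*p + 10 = (p - 5)*(p^2 - p - 2) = (p - 5)*(p - 2)*(p + 1)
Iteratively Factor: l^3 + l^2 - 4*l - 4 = (l - 2)*(l^2 + 3*l + 2) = (l - 2)*(l + 2)*(l + 1)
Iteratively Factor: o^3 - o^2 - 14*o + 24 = (o - 3)*(o^2 + 2*o - 8) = (o - 3)*(o + 4)*(o - 2)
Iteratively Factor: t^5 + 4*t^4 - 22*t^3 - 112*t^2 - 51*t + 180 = (t + 4)*(t^4 - 22*t^2 - 24*t + 45) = (t - 1)*(t + 4)*(t^3 + t^2 - 21*t - 45) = (t - 1)*(t + 3)*(t + 4)*(t^2 - 2*t - 15) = (t - 5)*(t - 1)*(t + 3)*(t + 4)*(t + 3)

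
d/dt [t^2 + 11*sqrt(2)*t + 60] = 2*t + 11*sqrt(2)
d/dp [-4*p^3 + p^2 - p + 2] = -12*p^2 + 2*p - 1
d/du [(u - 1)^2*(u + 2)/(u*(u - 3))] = (u^4 - 6*u^3 + 3*u^2 - 4*u + 6)/(u^2*(u^2 - 6*u + 9))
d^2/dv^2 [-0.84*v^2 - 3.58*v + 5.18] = -1.68000000000000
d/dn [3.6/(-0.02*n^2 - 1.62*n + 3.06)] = (0.144*n + 5.832)/(0.02*n^2 + 1.62*n - 3.06)^2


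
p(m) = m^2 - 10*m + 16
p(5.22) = -8.95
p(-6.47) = 122.56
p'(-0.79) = -11.58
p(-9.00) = 187.00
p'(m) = 2*m - 10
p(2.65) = -3.48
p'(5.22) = 0.44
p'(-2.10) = -14.20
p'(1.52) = -6.96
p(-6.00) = 112.00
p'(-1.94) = -13.88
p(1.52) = 3.11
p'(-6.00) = -22.00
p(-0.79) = 24.52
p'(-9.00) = -28.00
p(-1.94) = 39.16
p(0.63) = 10.10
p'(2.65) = -4.70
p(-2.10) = 41.41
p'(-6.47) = -22.94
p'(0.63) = -8.74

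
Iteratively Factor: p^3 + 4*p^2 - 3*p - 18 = (p + 3)*(p^2 + p - 6) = (p - 2)*(p + 3)*(p + 3)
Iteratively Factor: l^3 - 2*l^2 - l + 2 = (l + 1)*(l^2 - 3*l + 2) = (l - 1)*(l + 1)*(l - 2)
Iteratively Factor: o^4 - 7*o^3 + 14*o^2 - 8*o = (o - 1)*(o^3 - 6*o^2 + 8*o) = o*(o - 1)*(o^2 - 6*o + 8) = o*(o - 4)*(o - 1)*(o - 2)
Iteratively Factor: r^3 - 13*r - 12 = (r + 1)*(r^2 - r - 12) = (r + 1)*(r + 3)*(r - 4)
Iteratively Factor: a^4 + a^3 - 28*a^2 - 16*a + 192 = (a + 4)*(a^3 - 3*a^2 - 16*a + 48) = (a - 4)*(a + 4)*(a^2 + a - 12) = (a - 4)*(a + 4)^2*(a - 3)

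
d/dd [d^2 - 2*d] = 2*d - 2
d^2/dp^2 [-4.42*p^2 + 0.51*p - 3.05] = -8.84000000000000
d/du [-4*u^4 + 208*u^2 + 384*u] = -16*u^3 + 416*u + 384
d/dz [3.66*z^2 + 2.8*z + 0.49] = 7.32*z + 2.8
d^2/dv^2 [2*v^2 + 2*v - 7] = 4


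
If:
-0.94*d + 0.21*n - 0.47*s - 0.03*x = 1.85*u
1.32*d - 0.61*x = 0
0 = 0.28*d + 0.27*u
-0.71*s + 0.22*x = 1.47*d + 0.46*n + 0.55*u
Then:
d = 0.462121212121212*x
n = -1.07241906856379*x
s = 0.419119488217946*x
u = -0.479236812570146*x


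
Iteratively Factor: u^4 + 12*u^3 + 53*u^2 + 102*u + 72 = (u + 2)*(u^3 + 10*u^2 + 33*u + 36) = (u + 2)*(u + 3)*(u^2 + 7*u + 12) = (u + 2)*(u + 3)*(u + 4)*(u + 3)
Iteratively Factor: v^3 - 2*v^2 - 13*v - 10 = (v + 2)*(v^2 - 4*v - 5) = (v - 5)*(v + 2)*(v + 1)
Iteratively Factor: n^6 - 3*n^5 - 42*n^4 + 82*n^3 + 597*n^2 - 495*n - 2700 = (n - 5)*(n^5 + 2*n^4 - 32*n^3 - 78*n^2 + 207*n + 540) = (n - 5)*(n + 3)*(n^4 - n^3 - 29*n^2 + 9*n + 180) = (n - 5)^2*(n + 3)*(n^3 + 4*n^2 - 9*n - 36) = (n - 5)^2*(n + 3)^2*(n^2 + n - 12) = (n - 5)^2*(n - 3)*(n + 3)^2*(n + 4)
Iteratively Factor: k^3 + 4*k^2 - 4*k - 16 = (k + 2)*(k^2 + 2*k - 8) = (k - 2)*(k + 2)*(k + 4)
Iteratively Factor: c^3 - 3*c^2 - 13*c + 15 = (c - 5)*(c^2 + 2*c - 3) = (c - 5)*(c - 1)*(c + 3)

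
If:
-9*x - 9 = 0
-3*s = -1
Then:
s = 1/3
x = -1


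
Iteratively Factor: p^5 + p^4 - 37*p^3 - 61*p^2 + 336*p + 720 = (p + 3)*(p^4 - 2*p^3 - 31*p^2 + 32*p + 240) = (p - 5)*(p + 3)*(p^3 + 3*p^2 - 16*p - 48) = (p - 5)*(p + 3)*(p + 4)*(p^2 - p - 12) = (p - 5)*(p - 4)*(p + 3)*(p + 4)*(p + 3)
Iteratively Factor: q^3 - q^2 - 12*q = (q)*(q^2 - q - 12) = q*(q - 4)*(q + 3)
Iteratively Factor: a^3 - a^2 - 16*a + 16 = (a - 1)*(a^2 - 16) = (a - 4)*(a - 1)*(a + 4)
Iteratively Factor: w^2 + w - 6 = (w + 3)*(w - 2)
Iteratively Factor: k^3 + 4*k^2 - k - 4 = (k - 1)*(k^2 + 5*k + 4) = (k - 1)*(k + 1)*(k + 4)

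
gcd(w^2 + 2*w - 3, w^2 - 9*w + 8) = w - 1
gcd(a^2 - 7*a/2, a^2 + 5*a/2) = a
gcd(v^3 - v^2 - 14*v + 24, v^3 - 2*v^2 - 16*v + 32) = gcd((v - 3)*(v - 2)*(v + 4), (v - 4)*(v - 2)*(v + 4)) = v^2 + 2*v - 8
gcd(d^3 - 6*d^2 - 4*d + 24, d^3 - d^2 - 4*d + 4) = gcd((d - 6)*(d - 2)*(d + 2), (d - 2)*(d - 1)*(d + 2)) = d^2 - 4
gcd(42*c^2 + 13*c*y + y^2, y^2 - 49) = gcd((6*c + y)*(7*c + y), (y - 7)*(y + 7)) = 1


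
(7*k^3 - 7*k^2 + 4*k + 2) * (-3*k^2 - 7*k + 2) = -21*k^5 - 28*k^4 + 51*k^3 - 48*k^2 - 6*k + 4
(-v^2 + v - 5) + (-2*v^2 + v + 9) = -3*v^2 + 2*v + 4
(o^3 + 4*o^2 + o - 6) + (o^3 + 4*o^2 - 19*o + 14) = 2*o^3 + 8*o^2 - 18*o + 8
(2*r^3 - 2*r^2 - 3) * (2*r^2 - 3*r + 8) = 4*r^5 - 10*r^4 + 22*r^3 - 22*r^2 + 9*r - 24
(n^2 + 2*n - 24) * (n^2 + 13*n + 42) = n^4 + 15*n^3 + 44*n^2 - 228*n - 1008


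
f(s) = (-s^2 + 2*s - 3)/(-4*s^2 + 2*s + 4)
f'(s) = (2 - 2*s)/(-4*s^2 + 2*s + 4) + (8*s - 2)*(-s^2 + 2*s - 3)/(-4*s^2 + 2*s + 4)^2 = (3*s^2 - 16*s + 7)/(2*(4*s^4 - 4*s^3 - 7*s^2 + 4*s + 4))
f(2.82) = 0.24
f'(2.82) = -0.06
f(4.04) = 0.21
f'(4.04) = -0.01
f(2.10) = 0.34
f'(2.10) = -0.30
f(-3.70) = 0.41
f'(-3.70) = 0.06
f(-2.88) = 0.49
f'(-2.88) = 0.13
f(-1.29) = 1.38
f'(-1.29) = 2.38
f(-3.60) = 0.42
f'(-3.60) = 0.07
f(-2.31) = 0.59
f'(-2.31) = 0.25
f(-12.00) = 0.29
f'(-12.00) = 0.00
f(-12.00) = 0.29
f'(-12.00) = 0.00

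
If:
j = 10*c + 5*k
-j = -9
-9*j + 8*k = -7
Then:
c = -149/40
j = 9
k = 37/4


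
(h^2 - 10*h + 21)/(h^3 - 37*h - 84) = (h - 3)/(h^2 + 7*h + 12)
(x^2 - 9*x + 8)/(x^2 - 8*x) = (x - 1)/x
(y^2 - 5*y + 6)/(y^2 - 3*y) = (y - 2)/y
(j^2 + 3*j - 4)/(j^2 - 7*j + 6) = (j + 4)/(j - 6)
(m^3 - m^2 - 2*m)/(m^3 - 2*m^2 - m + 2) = m/(m - 1)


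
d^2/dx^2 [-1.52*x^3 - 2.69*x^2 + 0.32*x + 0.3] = -9.12*x - 5.38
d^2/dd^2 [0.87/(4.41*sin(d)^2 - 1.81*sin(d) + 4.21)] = (-67.679388*sin(d)^4 + 20.833281*sin(d)^3 + 163.278903*sin(d)^2 - 48.296049*sin(d) - 26.6046)/(4.41*sin(d)^2 - 1.81*sin(d) + 4.21)^3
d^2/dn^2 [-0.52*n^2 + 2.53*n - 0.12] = -1.04000000000000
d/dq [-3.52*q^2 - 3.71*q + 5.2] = -7.04*q - 3.71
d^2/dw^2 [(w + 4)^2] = 2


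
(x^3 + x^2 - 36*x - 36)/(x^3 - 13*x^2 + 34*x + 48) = (x + 6)/(x - 8)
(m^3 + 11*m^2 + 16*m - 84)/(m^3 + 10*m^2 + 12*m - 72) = (m + 7)/(m + 6)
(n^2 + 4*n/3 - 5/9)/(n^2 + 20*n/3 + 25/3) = (n - 1/3)/(n + 5)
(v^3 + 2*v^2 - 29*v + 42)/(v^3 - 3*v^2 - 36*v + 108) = (v^2 + 5*v - 14)/(v^2 - 36)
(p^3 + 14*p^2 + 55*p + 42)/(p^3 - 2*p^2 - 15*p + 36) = (p^3 + 14*p^2 + 55*p + 42)/(p^3 - 2*p^2 - 15*p + 36)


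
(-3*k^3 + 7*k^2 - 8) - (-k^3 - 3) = -2*k^3 + 7*k^2 - 5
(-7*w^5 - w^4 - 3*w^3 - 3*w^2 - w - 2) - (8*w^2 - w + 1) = -7*w^5 - w^4 - 3*w^3 - 11*w^2 - 3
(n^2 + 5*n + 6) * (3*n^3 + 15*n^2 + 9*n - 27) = 3*n^5 + 30*n^4 + 102*n^3 + 108*n^2 - 81*n - 162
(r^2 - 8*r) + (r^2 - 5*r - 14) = 2*r^2 - 13*r - 14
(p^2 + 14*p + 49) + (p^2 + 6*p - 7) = 2*p^2 + 20*p + 42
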